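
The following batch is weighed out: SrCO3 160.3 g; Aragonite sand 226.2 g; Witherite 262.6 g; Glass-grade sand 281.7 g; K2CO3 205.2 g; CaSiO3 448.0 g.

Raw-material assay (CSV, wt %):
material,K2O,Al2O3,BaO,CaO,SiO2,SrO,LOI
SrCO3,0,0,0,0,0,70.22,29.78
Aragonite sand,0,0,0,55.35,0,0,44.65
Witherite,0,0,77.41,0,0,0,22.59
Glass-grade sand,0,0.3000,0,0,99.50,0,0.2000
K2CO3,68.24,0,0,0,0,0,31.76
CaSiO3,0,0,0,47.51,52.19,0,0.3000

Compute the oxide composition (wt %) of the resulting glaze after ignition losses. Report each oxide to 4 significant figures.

Working values are printed rounded off to 4 significant digits across the worked steps. The working math maintains full float precision at every stage; each reported result takes a single rounding; derived quantities, which include the six compositions, the yield, the totals, glass mass, LOI, are rebuilt at exact precision, precisely as stated by the question or the answer, starting from the weights for 1309 g of glass.
Mass of each oxide from the mix:
  K2O: 205.2·0.6824 = 140.0 g
  Al2O3: 281.7·0.003000 = 0.8451 g
  BaO: 262.6·0.7741 = 203.3 g
  CaO: 226.2·0.5535 + 448.0·0.4751 = 338.0 g
  SiO2: 281.7·0.9950 + 448.0·0.5219 = 514.1 g
  SrO: 160.3·0.7022 = 112.6 g
LOI: 160.3·0.2978 + 226.2·0.4465 + 262.6·0.2259 + 281.7·0.002000 + 205.2·0.3176 + 448.0·0.003000 = 275.1 g
The glass mass, total less LOI, = 1584 − 275.1 = 1309 g (consistent with Σ oxide mass)
wt %: oxide over glass, times 100

Glass mass = 1309 g (batch 1584 − LOI 275.1).
Composition: K2O 10.70%, Al2O3 0.06457%, BaO 15.53%, CaO 25.83%, SiO2 39.28%, SrO 8.600%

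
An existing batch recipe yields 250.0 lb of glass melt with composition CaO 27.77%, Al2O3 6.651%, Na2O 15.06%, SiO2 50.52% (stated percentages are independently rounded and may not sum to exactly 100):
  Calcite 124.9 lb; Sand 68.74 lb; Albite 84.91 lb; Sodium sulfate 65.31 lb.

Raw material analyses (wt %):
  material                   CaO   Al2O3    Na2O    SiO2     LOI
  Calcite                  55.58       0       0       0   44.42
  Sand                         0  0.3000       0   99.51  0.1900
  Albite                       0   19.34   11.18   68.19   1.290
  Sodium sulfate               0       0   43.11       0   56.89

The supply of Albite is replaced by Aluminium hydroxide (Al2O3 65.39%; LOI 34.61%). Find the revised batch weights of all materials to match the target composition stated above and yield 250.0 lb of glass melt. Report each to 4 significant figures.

Revised batch per 250.0 lb glass melt:
  Calcite: 124.9 lb
  Sand: 126.9 lb
  Aluminium hydroxide: 24.85 lb
  Sodium sulfate: 87.33 lb
Total batch = 364.0 lb; LOI loss = 114.0 lb

All internal work holds exact precision through the solve — intermediates appear, rounded to four significant digits, on the page — each reported result is rounded once only; the derived quantities (totals, LOI, the yield, net glass mass, the four compositions) are recomputed starting from the weights at 250.0 lb of glass at full float precision precisely as stated by problem or answer.
The oxide mass targets at 250.0 lb glass melt:
  CaO: 27.77% × 250.0 = 69.42 lb
  Al2O3: 6.651% × 250.0 = 16.63 lb
  Na2O: 15.06% × 250.0 = 37.65 lb
  SiO2: 50.52% × 250.0 = 126.3 lb
Balance tally, oxide-wise, with the batch weights as given, on the stated basis (every target is met by its sum exact up to rounding of places):
  CaO: 124.9·0.5558 = 69.42 lb (target 69.42 lb)
  Al2O3: 126.9·0.003000 + 24.85·0.6539 = 16.63 lb (target 16.63 lb)
  Na2O: 87.33·0.4311 = 37.65 lb (target 37.65 lb)
  SiO2: 126.9·0.9951 = 126.3 lb (target 126.3 lb)
Glass-mass closure: net batch after ignition = 250.0 lb (oxide target masses add up to 250.0 lb; versus the stated basis of 250.0 lb — any gap is answer rounding).
Adding the batch up: Σ batch = 364.0 lb; the LOI term Σ batch·LOI equals 114.0 lb; glass ÷ batch gives a yield of 68.68%.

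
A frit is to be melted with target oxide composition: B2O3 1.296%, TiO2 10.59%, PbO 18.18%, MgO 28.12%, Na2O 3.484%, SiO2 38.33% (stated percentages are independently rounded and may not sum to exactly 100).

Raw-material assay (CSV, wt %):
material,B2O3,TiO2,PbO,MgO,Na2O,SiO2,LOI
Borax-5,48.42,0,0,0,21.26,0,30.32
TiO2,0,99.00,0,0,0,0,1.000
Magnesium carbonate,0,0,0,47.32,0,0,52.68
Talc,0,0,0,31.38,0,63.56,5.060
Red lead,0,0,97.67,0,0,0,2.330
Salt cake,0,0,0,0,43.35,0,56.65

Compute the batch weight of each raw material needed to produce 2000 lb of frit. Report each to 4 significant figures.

Mid-chain values are printed rounded to 4 significant figures alongside each step. Each numeric step carries full precision all the way through — exactly one rounding goes into every reported number — the derived quantities are rebuilt in exact precision (ignition loss, the yield, totals, net glass mass, six oxide percentages) from the batch weights for 2000 lb of glass exactly as printed in question or answer.
Target oxide masses per 2000 lb frit:
  B2O3: 1.296% × 2000 = 25.92 lb
  TiO2: 10.59% × 2000 = 211.8 lb
  PbO: 18.18% × 2000 = 363.6 lb
  MgO: 28.12% × 2000 = 562.4 lb
  Na2O: 3.484% × 2000 = 69.68 lb
  SiO2: 38.33% × 2000 = 766.6 lb
Verifying the oxide balance working from each reported weight, under the basis named above (sum by sum, the targets are met within answer rounding):
  B2O3: 53.53·0.4842 = 25.92 lb (target 25.92 lb)
  TiO2: 213.9·0.9900 = 211.8 lb (target 211.8 lb)
  PbO: 372.3·0.9767 = 363.6 lb (target 363.6 lb)
  MgO: 388.7·0.4732 + 1206·0.3138 = 562.4 lb (target 562.4 lb)
  Na2O: 53.53·0.2126 + 134.5·0.4335 = 69.69 lb (target 69.68 lb)
  SiO2: 1206·0.6356 = 766.5 lb (target 766.6 lb)
Glass mass check: batch Σ − ignition loss = 2000 lb (the targets, summed, come to 2000 lb; stated basis 2000 lb — any gap is answer rounding).
Batch total: Σ batch = 2369 lb; LOI removed, Σ of batch·LOI: 369.0 lb; yield: glass divided by total = 84.42%.

Batch per 2000 lb frit:
  Borax-5: 53.53 lb
  TiO2: 213.9 lb
  Magnesium carbonate: 388.7 lb
  Talc: 1206 lb
  Red lead: 372.3 lb
  Salt cake: 134.5 lb
Total batch = 2369 lb; LOI loss = 369.0 lb; yield = 84.42%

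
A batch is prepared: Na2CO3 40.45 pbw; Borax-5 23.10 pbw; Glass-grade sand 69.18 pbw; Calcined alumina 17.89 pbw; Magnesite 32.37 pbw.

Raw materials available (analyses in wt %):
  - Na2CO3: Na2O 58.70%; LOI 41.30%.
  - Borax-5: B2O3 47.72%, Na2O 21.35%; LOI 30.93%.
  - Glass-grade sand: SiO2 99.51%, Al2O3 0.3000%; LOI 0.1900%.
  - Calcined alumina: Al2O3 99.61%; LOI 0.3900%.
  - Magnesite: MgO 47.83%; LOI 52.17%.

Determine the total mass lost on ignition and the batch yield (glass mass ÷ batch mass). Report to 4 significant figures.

Each numeric step keeps exact precision from first step to last; mid-chain values appear, rounded to 4 significant digits, at each printed step; every reported result takes a single rounding — derived quantities are computed using the weight values per 142.1 pbw of glass at full float precision (glass mass, five oxide percentages, totals, the yield, ignition loss) as written in problem or answer.
Loss on ignition, line by line:
  Na2CO3: 40.45 × 0.4130 = 16.71 pbw
  Borax-5: 23.10 × 0.3093 = 7.145 pbw
  Glass-grade sand: 69.18 × 0.001900 = 0.1314 pbw
  Calcined alumina: 17.89 × 0.003900 = 0.06977 pbw
  Magnesite: 32.37 × 0.5217 = 16.89 pbw
Total LOI = 40.94 pbw
Glass = batch − LOI = 183.0 − 40.94 = 142.1 pbw

LOI loss = 40.94 pbw; glass = 142.1 pbw; yield = 77.63%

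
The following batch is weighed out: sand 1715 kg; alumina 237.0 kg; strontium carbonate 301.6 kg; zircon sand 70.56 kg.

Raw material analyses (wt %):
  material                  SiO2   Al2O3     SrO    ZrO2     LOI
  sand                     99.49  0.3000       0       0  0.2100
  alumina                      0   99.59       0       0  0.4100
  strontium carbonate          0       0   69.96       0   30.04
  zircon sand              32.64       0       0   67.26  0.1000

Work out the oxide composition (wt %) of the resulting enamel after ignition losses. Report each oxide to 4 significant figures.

Glass mass = 2229 kg (batch 2324 − LOI 95.24).
Composition: SiO2 77.58%, Al2O3 10.82%, SrO 9.466%, ZrO2 2.129%

In-progress results appear rounded to four significant digits across the worked steps; each numeric step maintains full precision at all times — each reported number sees exactly one rounding — the derived quantities (ignition loss, four oxide percentages, the totals, net glass mass, yield) are computed starting from the weights at 2229 kg of glass at exact precision, as set out in the problem or answer text.
Delivered oxide masses:
  SiO2: 1715·0.9949 + 70.56·0.3264 = 1729 kg
  Al2O3: 1715·0.003000 + 237.0·0.9959 = 241.2 kg
  SrO: 301.6·0.6996 = 211.0 kg
  ZrO2: 70.56·0.6726 = 47.46 kg
LOI: 1715·0.002100 + 237.0·0.004100 + 301.6·0.3004 + 70.56·0.001000 = 95.24 kg
Resulting glass, batch − LOI: 2324 − 95.24 = 2229 kg (= the summed oxide contributions)
wt %: oxide over glass, times 100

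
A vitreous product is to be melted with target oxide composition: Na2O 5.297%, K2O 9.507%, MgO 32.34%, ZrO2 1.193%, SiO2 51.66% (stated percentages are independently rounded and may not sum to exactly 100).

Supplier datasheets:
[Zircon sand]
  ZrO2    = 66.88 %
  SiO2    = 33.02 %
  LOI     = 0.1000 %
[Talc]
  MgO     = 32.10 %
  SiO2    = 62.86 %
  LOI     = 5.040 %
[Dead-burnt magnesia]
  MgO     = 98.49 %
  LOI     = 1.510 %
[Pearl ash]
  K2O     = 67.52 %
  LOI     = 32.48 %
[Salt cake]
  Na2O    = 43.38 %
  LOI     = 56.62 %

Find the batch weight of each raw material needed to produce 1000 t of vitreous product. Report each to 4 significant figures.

Batch per 1000 t vitreous product:
  Zircon sand: 17.84 t
  Talc: 812.5 t
  Dead-burnt magnesia: 63.56 t
  Pearl ash: 140.8 t
  Salt cake: 122.1 t
Total batch = 1157 t; LOI loss = 156.8 t; yield = 86.45%

The intermediate values are printed with 4-significant-digit rounding between the steps — every computation keeps full float precision end to end. Every reported result includes exactly one rounding. The derived quantities are carried in full precision (the five compositions, totals, net glass mass, the yield, LOI) from the batch weights for 1000 t of glass, precisely as stated by problem or answer.
Oxide-by-oxide targets in 1000 t vitreous product:
  Na2O: 5.297% × 1000 = 52.97 t
  K2O: 9.507% × 1000 = 95.07 t
  MgO: 32.34% × 1000 = 323.4 t
  ZrO2: 1.193% × 1000 = 11.93 t
  SiO2: 51.66% × 1000 = 516.6 t
Sums-versus-targets review on the weights just shown, for the quoted basis mass (target by target, the sums agree modulo rounding of the values):
  Na2O: 122.1·0.4338 = 52.97 t (target 52.97 t)
  K2O: 140.8·0.6752 = 95.07 t (target 95.07 t)
  MgO: 812.5·0.3210 + 63.56·0.9849 = 323.4 t (target 323.4 t)
  ZrO2: 17.84·0.6688 = 11.93 t (target 11.93 t)
  SiO2: 17.84·0.3302 + 812.5·0.6286 = 516.6 t (target 516.6 t)
Glass-mass bookkeeping: batch Σ − ignition loss = 1000 t (per-oxide target masses sum to 1000 t; with the basis standing at 1000 t — gaps are rounding artifacts).
Summing the batch: Σ batch = 1157 t; LOI removed, Σ of batch·LOI: 156.8 t; yield = glass ÷ total batch = 86.45%.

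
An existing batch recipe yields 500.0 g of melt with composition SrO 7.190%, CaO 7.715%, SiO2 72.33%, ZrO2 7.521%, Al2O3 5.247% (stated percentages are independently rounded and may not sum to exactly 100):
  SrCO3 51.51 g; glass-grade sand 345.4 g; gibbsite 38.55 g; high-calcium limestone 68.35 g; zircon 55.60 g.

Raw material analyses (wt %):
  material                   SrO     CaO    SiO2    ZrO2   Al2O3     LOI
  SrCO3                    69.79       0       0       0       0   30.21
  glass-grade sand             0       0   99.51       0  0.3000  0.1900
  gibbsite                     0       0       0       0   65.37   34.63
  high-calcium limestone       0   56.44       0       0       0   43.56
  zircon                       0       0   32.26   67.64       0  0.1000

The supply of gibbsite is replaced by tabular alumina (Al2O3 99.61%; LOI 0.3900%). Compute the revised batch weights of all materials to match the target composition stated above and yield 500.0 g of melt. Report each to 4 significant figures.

Revised batch per 500.0 g melt:
  SrCO3: 51.51 g
  glass-grade sand: 345.4 g
  tabular alumina: 25.30 g
  high-calcium limestone: 68.35 g
  zircon: 55.60 g
Total batch = 546.2 g; LOI loss = 46.14 g

Rounding to 4 significant figures governs each mid-chain value as shown; all arithmetic carries full float precision throughout — every reported result is rounded just once; derived quantities are computed starting from the weights on 500.0 g of glass in full precision (the five compositions, yield, the totals, ignition loss, glass mass), precisely as stated by either problem or answer.
Per-oxide target masses for 500.0 g melt:
  SrO: 7.190% × 500.0 = 35.95 g
  CaO: 7.715% × 500.0 = 38.58 g
  SiO2: 72.33% × 500.0 = 361.6 g
  ZrO2: 7.521% × 500.0 = 37.60 g
  Al2O3: 5.247% × 500.0 = 26.24 g
Oxide-by-oxide audit on the weights just shown, under the basis named above (each sum matches its target mass modulo rounding of the values):
  SrO: 51.51·0.6979 = 35.95 g (target 35.95 g)
  CaO: 68.35·0.5644 = 38.58 g (target 38.58 g)
  SiO2: 345.4·0.9951 + 55.60·0.3226 = 361.6 g (target 361.6 g)
  ZrO2: 55.60·0.6764 = 37.61 g (target 37.60 g)
  Al2O3: 345.4·0.003000 + 25.30·0.9961 = 26.24 g (target 26.24 g)
Consistency of the glass mass: batch Σ − ignition loss = 500.0 g (per-oxide target masses sum to 500.0 g; basis as stated: 500.0 g — gaps are rounding artifacts).
Adding the batch up: Σ batch = 546.2 g; LOI removed, Σ of batch·LOI: 46.14 g; the yield ratio, glass ÷ batch: 91.55%.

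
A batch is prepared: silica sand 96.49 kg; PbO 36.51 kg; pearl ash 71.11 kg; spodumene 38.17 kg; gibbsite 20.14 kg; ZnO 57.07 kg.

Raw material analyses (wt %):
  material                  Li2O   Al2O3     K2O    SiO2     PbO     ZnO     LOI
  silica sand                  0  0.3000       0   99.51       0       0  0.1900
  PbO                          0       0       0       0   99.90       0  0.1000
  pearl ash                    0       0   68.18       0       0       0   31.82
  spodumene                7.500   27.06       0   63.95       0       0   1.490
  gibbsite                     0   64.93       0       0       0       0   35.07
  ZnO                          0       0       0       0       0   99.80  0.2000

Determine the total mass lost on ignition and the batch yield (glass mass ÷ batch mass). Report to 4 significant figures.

LOI loss = 30.59 kg; glass = 288.9 kg; yield = 90.42%

In-progress results are displayed, with 4-significant-figure rounding, within the worked lines — the working math maintains full float precision from first step to last; every reported result sees exactly one rounding — the derived quantities are computed in exact precision (totals, LOI, six oxide percentages, net glass mass, yield) starting from the weights on 288.9 kg of glass, as set out in either problem or answer.
Loss on ignition, line by line:
  silica sand: 96.49 × 0.001900 = 0.1833 kg
  PbO: 36.51 × 0.001000 = 0.03651 kg
  pearl ash: 71.11 × 0.3182 = 22.63 kg
  spodumene: 38.17 × 0.01490 = 0.5687 kg
  gibbsite: 20.14 × 0.3507 = 7.063 kg
  ZnO: 57.07 × 0.002000 = 0.1141 kg
Total LOI = 30.59 kg
Glass = batch − LOI = 319.5 − 30.59 = 288.9 kg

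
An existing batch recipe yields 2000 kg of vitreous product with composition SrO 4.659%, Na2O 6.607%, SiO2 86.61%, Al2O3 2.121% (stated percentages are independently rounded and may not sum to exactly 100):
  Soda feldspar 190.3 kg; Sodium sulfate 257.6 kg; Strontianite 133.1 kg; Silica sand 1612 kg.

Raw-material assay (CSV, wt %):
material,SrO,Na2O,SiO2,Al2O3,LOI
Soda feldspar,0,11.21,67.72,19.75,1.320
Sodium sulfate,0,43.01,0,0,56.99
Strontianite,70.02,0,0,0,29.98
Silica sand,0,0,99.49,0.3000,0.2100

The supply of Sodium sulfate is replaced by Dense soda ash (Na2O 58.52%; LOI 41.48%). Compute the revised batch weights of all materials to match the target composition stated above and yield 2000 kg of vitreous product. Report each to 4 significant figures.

Each numeric step keeps full float precision in all steps. Working values are printed (rounded to 4 significant figures) across the worked steps. Every reported figure includes exactly one rounding; all derived quantities (net glass mass, totals, four oxide percentages, yield, LOI) are computed from the weighed amounts at 2000 kg of glass at full precision, exactly as printed in problem or answer.
Oxide mass targets, per 2000 kg vitreous product:
  SrO: 4.659% × 2000 = 93.18 kg
  Na2O: 6.607% × 2000 = 132.1 kg
  SiO2: 86.61% × 2000 = 1732 kg
  Al2O3: 2.121% × 2000 = 42.42 kg
Oxide-by-oxide audit given the weights on record, against the basis in use (sum by sum, the targets are met inside rounding margins):
  SrO: 133.1·0.7002 = 93.20 kg (target 93.18 kg)
  Na2O: 190.3·0.1121 + 189.3·0.5852 = 132.1 kg (target 132.1 kg)
  SiO2: 190.3·0.6772 + 1612·0.9949 = 1733 kg (target 1732 kg)
  Al2O3: 190.3·0.1975 + 1612·0.003000 = 42.42 kg (target 42.42 kg)
Glass-mass closure: net batch after ignition = 2000 kg (the Σ of target masses is 2000 kg; stated basis 2000 kg — any gap is answer rounding).
Batch total: Σ batch = 2125 kg; loss to ignition Σ batch·LOI = 124.3 kg; yield: glass divided by total = 94.15%.

Revised batch per 2000 kg vitreous product:
  Soda feldspar: 190.3 kg
  Dense soda ash: 189.3 kg
  Strontianite: 133.1 kg
  Silica sand: 1612 kg
Total batch = 2125 kg; LOI loss = 124.3 kg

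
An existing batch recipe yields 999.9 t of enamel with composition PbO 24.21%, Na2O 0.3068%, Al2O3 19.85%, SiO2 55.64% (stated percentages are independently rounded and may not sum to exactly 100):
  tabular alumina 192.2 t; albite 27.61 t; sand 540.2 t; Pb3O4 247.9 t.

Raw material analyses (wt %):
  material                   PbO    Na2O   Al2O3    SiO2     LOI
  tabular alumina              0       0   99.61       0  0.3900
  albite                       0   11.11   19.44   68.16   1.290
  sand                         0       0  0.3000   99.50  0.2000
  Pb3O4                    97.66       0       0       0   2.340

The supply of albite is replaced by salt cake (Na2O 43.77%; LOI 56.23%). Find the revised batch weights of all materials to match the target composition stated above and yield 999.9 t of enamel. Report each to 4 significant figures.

All internal work runs at full float precision throughout; in-progress results are shown rounded to 4 significant digits alongside each step. Every reported value is rounded exactly once — the derived quantities, including totals, the yield, glass mass, ignition loss, the four compositions, are computed from the weighed amounts for 999.9 t of glass in full precision, exactly as printed in the problem or the answer.
Target masses of each oxide per 999.9 t enamel:
  PbO: 24.21% × 999.9 = 242.1 t
  Na2O: 0.3068% × 999.9 = 3.068 t
  Al2O3: 19.85% × 999.9 = 198.5 t
  SiO2: 55.64% × 999.9 = 556.3 t
A balance pass over the oxides, applying the batch weights above, versus the basis set out (target by target, the sums agree within answer rounding):
  PbO: 247.9·0.9766 = 242.1 t (target 242.1 t)
  Na2O: 7.009·0.4377 = 3.068 t (target 3.068 t)
  Al2O3: 197.6·0.9961 + 559.1·0.003000 = 198.5 t (target 198.5 t)
  SiO2: 559.1·0.9950 = 556.3 t (target 556.3 t)
Glass-mass closure: Σ batch − LOI loss = 1000 t (oxide target masses add up to 1000 t; against the stated basis, 999.9 t — a pure rounding effect).
Batch total: Σ batch = 1012 t; Σ batch·LOI gives LOI loss = 11.63 t; as yield: glass ÷ batch → 98.85%.

Revised batch per 999.9 t enamel:
  tabular alumina: 197.6 t
  salt cake: 7.009 t
  sand: 559.1 t
  Pb3O4: 247.9 t
Total batch = 1012 t; LOI loss = 11.63 t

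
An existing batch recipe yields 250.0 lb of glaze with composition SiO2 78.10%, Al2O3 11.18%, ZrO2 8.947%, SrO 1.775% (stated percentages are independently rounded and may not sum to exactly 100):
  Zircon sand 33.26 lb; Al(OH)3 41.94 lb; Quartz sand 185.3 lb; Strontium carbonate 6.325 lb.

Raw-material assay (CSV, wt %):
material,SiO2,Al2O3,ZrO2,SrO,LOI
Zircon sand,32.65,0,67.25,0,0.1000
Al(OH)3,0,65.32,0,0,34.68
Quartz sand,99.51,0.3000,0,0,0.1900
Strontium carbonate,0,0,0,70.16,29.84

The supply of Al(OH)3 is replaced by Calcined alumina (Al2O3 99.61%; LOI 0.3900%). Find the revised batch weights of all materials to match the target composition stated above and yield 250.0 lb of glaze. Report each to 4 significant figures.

Working values are shown, with 4-significant-figure rounding, within the worked lines — the working math runs at full float precision end to end; exactly one rounding lands on each reported number; derived quantities are rebuilt from the weighed amounts per 250.0 lb of glass at exact precision (net glass mass, the yield, the four compositions, the totals, LOI) precisely as stated by problem or answer.
Oxide mass targets, per 250.0 lb glaze:
  SiO2: 78.10% × 250.0 = 195.2 lb
  Al2O3: 11.18% × 250.0 = 27.95 lb
  ZrO2: 8.947% × 250.0 = 22.37 lb
  SrO: 1.775% × 250.0 = 4.438 lb
Sums-versus-targets review on the weights just shown, on the stated basis (every target is met by its sum exact up to rounding of places):
  SiO2: 33.26·0.3265 + 185.3·0.9951 = 195.3 lb (target 195.2 lb)
  Al2O3: 27.50·0.9961 + 185.3·0.003000 = 27.95 lb (target 27.95 lb)
  ZrO2: 33.26·0.6725 = 22.37 lb (target 22.37 lb)
  SrO: 6.325·0.7016 = 4.438 lb (target 4.438 lb)
Mass balance on the glass: batch Σ − ignition loss = 250.0 lb (oxide target masses add up to 250.0 lb; the stated basis being 250.0 lb — a pure rounding effect).
Adding the batch up: Σ batch = 252.4 lb; Σ batch·LOI gives LOI loss = 2.380 lb; the yield ratio, glass ÷ batch: 99.06%.

Revised batch per 250.0 lb glaze:
  Zircon sand: 33.26 lb
  Calcined alumina: 27.50 lb
  Quartz sand: 185.3 lb
  Strontium carbonate: 6.325 lb
Total batch = 252.4 lb; LOI loss = 2.380 lb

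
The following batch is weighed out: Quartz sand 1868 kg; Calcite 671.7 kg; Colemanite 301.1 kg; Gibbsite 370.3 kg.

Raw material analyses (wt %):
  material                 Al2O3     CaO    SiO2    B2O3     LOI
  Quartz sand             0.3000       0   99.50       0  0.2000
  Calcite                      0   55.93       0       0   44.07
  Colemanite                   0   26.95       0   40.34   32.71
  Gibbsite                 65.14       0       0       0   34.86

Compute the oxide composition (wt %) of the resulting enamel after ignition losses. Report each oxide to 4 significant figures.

Intermediates are printed rounded to 4 significant figures alongside each step; all arithmetic carries full precision at each step. A single rounding produces each reported value — the derived quantities, including four oxide percentages, net glass mass, totals, LOI, yield, are computed starting from the weights at 2684 kg of glass in full precision, as quoted within the problem or the answer.
What the batch supplies per oxide:
  Al2O3: 1868·0.003000 + 370.3·0.6514 = 246.8 kg
  CaO: 671.7·0.5593 + 301.1·0.2695 = 456.8 kg
  SiO2: 1868·0.9950 = 1859 kg
  B2O3: 301.1·0.4034 = 121.5 kg
LOI: 1868·0.002000 + 671.7·0.4407 + 301.1·0.3271 + 370.3·0.3486 = 527.3 kg
Resulting glass, batch − LOI: 3211 − 527.3 = 2684 kg (consistent with Σ oxide mass)
wt % = 100 × oxide mass / glass mass

Glass mass = 2684 kg (batch 3211 − LOI 527.3).
Composition: Al2O3 9.197%, CaO 17.02%, SiO2 69.26%, B2O3 4.526%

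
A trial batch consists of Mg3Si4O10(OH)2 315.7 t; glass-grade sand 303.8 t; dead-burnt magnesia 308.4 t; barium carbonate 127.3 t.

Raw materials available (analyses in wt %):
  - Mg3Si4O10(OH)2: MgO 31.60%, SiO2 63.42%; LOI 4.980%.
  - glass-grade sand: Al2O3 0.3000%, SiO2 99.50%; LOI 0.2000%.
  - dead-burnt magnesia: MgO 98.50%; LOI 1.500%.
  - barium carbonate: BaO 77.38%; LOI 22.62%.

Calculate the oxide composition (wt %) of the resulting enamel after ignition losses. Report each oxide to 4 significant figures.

Intermediates are displayed with 4-significant-figure rounding across the worked steps; exact precision is held at all times — each reported number includes exactly one rounding; the derived quantities (net glass mass, four oxide percentages, totals, yield, LOI) are computed using the weight values for 1005 t of glass in exact precision as given in either problem or answer.
Oxide-by-oxide delivered mass:
  MgO: 315.7·0.3160 + 308.4·0.9850 = 403.5 t
  BaO: 127.3·0.7738 = 98.50 t
  Al2O3: 303.8·0.003000 = 0.9114 t
  SiO2: 315.7·0.6342 + 303.8·0.9950 = 502.5 t
LOI: 315.7·0.04980 + 303.8·0.002000 + 308.4·0.01500 + 127.3·0.2262 = 49.75 t
Net of LOI, the glass mass = 1055 − 49.75 = 1005 t (matching Σ of the oxides)
each oxide over glass, ×100, is wt %

Glass mass = 1005 t (batch 1055 − LOI 49.75).
Composition: MgO 40.13%, BaO 9.797%, Al2O3 0.09065%, SiO2 49.98%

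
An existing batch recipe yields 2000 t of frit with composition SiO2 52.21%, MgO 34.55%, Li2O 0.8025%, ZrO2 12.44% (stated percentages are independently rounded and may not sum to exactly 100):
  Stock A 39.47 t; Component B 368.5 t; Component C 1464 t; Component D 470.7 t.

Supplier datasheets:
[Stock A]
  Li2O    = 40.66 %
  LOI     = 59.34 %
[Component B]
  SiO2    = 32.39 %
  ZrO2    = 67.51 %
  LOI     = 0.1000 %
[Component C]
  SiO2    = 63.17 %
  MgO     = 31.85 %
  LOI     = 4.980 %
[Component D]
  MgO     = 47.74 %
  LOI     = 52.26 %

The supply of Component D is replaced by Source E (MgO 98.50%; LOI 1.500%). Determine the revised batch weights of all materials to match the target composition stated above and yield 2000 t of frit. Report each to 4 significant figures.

Every computation carries full precision throughout — mid-chain values are shown rounded off to 4 significant digits alongside each step — every reported figure includes exactly one rounding — the derived quantities are computed at full float precision (net glass mass, LOI, the yield, four oxide percentages, the totals) starting from the weights for 2000 t of glass, precisely as stated by the question or the answer.
Oxide mass targets, per 2000 t frit:
  SiO2: 52.21% × 2000 = 1044 t
  MgO: 34.55% × 2000 = 691.0 t
  Li2O: 0.8025% × 2000 = 16.05 t
  ZrO2: 12.44% × 2000 = 248.8 t
Checking each oxide sum applying the batch weights above, for the quoted basis mass (sums match the target masses up to rounding of the answer):
  SiO2: 368.5·0.3239 + 1464·0.6317 = 1044 t (target 1044 t)
  MgO: 1464·0.3185 + 228.1·0.9850 = 691.0 t (target 691.0 t)
  Li2O: 39.47·0.4066 = 16.05 t (target 16.05 t)
  ZrO2: 368.5·0.6751 = 248.8 t (target 248.8 t)
Glass-mass sanity pass: the batch minus its LOI: 2000 t (per-oxide target masses sum to 2000 t; stated basis 2000 t — a pure rounding effect).
Adding the batch up: Σ batch = 2100 t; Σ batch·LOI gives LOI loss = 100.1 t; as yield: glass ÷ batch → 95.23%.

Revised batch per 2000 t frit:
  Stock A: 39.47 t
  Component B: 368.5 t
  Component C: 1464 t
  Source E: 228.1 t
Total batch = 2100 t; LOI loss = 100.1 t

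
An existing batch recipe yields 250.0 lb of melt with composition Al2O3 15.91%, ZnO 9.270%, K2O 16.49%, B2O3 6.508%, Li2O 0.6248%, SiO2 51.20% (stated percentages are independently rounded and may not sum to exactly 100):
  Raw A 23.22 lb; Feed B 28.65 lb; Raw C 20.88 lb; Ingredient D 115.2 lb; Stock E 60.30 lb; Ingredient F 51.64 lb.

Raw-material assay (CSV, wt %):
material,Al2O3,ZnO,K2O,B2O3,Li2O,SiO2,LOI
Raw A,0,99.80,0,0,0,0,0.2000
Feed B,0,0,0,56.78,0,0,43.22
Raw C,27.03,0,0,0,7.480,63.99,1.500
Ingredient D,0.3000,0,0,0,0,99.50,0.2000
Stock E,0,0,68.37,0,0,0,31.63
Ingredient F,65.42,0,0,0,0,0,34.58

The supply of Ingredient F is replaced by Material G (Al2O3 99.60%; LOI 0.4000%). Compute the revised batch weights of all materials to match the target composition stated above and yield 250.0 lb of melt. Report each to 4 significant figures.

Revised batch per 250.0 lb melt:
  Raw A: 23.22 lb
  Feed B: 28.65 lb
  Raw C: 20.88 lb
  Ingredient D: 115.2 lb
  Stock E: 60.30 lb
  Material G: 33.92 lb
Total batch = 282.2 lb; LOI loss = 32.18 lb

The working math runs at full float precision at every stage — rounding to 4 significant figures applies to every working value as printed; each reported result sees exactly one rounding; derived quantities, which include ignition loss, glass mass, the yield, the six compositions, totals, are recomputed in full precision, as given in question or answer, starting from the weights for 250.0 lb of glass.
Target oxide masses per 250.0 lb melt:
  Al2O3: 15.91% × 250.0 = 39.78 lb
  ZnO: 9.270% × 250.0 = 23.18 lb
  K2O: 16.49% × 250.0 = 41.22 lb
  B2O3: 6.508% × 250.0 = 16.27 lb
  Li2O: 0.6248% × 250.0 = 1.562 lb
  SiO2: 51.20% × 250.0 = 128.0 lb
Verifying the oxide balance with the batch weights as given, relative to the basis at hand (sum by sum, the targets are met up to rounding of the answer):
  Al2O3: 20.88·0.2703 + 115.2·0.003000 + 33.92·0.9960 = 39.77 lb (target 39.78 lb)
  ZnO: 23.22·0.9980 = 23.17 lb (target 23.18 lb)
  K2O: 60.30·0.6837 = 41.23 lb (target 41.22 lb)
  B2O3: 28.65·0.5678 = 16.27 lb (target 16.27 lb)
  Li2O: 20.88·0.07480 = 1.562 lb (target 1.562 lb)
  SiO2: 20.88·0.6399 + 115.2·0.9950 = 128.0 lb (target 128.0 lb)
Glass-mass closure: Σ batch − LOI loss = 250.0 lb (per-oxide target masses sum to 250.0 lb; versus the stated basis of 250.0 lb — gaps are rounding artifacts).
Batch total: Σ batch = 282.2 lb; Σ batch·LOI gives LOI loss = 32.18 lb; the yield ratio, glass ÷ batch: 88.60%.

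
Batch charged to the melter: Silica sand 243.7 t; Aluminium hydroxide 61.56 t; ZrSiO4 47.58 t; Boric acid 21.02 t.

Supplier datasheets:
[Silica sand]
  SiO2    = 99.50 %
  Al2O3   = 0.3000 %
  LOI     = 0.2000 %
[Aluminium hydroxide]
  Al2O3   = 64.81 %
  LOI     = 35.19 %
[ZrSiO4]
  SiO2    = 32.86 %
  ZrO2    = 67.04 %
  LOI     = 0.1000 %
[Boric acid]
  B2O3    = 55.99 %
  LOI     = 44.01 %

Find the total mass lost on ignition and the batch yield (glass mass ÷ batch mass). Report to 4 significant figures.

LOI loss = 31.45 t; glass = 342.4 t; yield = 91.59%

The working math keeps full precision throughout; values along the way are printed with 4-significant-digit rounding when written out — every reported result receives exactly one rounding; derived quantities (LOI, glass mass, the yield, the totals, the four compositions) are carried at full precision from the batch weights for 342.4 t of glass exactly as shown in problem or answer.
Per-material ignition loss:
  Silica sand: 243.7 × 0.002000 = 0.4874 t
  Aluminium hydroxide: 61.56 × 0.3519 = 21.66 t
  ZrSiO4: 47.58 × 0.001000 = 0.04758 t
  Boric acid: 21.02 × 0.4401 = 9.251 t
Total LOI = 31.45 t
Glass = batch − LOI = 373.9 − 31.45 = 342.4 t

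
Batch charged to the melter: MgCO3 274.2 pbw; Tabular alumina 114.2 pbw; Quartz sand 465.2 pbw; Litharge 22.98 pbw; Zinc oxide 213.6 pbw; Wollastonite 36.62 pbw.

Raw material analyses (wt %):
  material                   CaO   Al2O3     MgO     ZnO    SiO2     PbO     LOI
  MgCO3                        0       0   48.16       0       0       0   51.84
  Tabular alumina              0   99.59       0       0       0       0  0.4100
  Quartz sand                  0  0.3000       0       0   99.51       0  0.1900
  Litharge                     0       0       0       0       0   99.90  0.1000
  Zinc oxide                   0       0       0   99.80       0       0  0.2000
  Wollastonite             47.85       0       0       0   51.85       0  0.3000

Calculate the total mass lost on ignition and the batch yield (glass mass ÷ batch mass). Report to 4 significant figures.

Each numeric step keeps full precision at all times — intermediates appear (rounded to 4 significant digits) in the working — every reported value takes a single rounding — the derived quantities, which include net glass mass, the yield, totals, ignition loss, six oxide percentages, are carried in full precision, exactly as printed in the problem or answer text, from the batch weights at 982.7 pbw of glass.
Per-material ignition loss:
  MgCO3: 274.2 × 0.5184 = 142.1 pbw
  Tabular alumina: 114.2 × 0.004100 = 0.4682 pbw
  Quartz sand: 465.2 × 0.001900 = 0.8839 pbw
  Litharge: 22.98 × 0.001000 = 0.02298 pbw
  Zinc oxide: 213.6 × 0.002000 = 0.4272 pbw
  Wollastonite: 36.62 × 0.003000 = 0.1099 pbw
Total LOI = 144.1 pbw
Glass = batch − LOI = 1127 − 144.1 = 982.7 pbw

LOI loss = 144.1 pbw; glass = 982.7 pbw; yield = 87.22%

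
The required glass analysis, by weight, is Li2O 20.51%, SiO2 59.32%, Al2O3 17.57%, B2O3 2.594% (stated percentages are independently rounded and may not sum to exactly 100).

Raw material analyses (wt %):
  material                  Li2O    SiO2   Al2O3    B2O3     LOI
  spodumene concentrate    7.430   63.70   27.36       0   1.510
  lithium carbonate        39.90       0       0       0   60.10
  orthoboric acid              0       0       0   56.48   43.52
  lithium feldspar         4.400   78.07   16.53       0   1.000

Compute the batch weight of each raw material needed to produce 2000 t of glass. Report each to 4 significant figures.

All internal work keeps full float precision from first step to last. Working values are printed, rounded to 4 significant figures, as written; a single rounding produces every reported value — the derived quantities (the yield, LOI, the four compositions, net glass mass, the totals) are computed at full precision from the batch weights per 2000 t of glass, as set out in problem or answer.
Target oxide masses per 2000 t glass:
  Li2O: 20.51% × 2000 = 410.2 t
  SiO2: 59.32% × 2000 = 1186 t
  Al2O3: 17.57% × 2000 = 351.4 t
  B2O3: 2.594% × 2000 = 51.88 t
Per-oxide balance check given the weights on record, versus the basis set out (summed amounts equal target values inside rounding margins):
  Li2O: 722.3·0.07430 + 791.0·0.3990 + 930.3·0.04400 = 410.2 t (target 410.2 t)
  SiO2: 722.3·0.6370 + 930.3·0.7807 = 1186 t (target 1186 t)
  Al2O3: 722.3·0.2736 + 930.3·0.1653 = 351.4 t (target 351.4 t)
  B2O3: 91.86·0.5648 = 51.88 t (target 51.88 t)
Glass mass check: batch total minus LOI = 2000 t (oxide target masses add up to 2000 t; basis as stated: 2000 t — any gap is answer rounding).
Whole-batch sum: Σ batch = 2535 t; ignition loss, Σ(batch × LOI) = 535.6 t; yield: glass divided by total = 78.88%.

Batch per 2000 t glass:
  spodumene concentrate: 722.3 t
  lithium carbonate: 791.0 t
  orthoboric acid: 91.86 t
  lithium feldspar: 930.3 t
Total batch = 2535 t; LOI loss = 535.6 t; yield = 78.88%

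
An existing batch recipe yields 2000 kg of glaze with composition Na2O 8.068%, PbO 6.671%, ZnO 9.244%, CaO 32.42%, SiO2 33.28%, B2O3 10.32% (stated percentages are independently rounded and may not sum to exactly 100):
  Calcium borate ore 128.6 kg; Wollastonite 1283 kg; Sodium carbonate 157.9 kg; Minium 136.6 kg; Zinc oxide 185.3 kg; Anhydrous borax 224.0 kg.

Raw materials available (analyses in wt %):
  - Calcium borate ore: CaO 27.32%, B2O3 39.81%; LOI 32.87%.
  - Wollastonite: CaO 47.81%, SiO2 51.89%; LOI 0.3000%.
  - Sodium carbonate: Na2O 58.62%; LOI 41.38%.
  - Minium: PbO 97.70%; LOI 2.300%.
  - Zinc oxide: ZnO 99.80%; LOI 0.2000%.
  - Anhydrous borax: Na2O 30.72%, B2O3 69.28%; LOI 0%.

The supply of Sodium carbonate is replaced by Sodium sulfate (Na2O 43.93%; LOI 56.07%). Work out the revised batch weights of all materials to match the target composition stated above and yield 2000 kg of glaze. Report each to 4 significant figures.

In-progress results are printed (rounded to four significant digits) alongside each step; all arithmetic runs at full precision at all times; each reported value takes just one rounding. All derived quantities are recomputed using the weight values on 2000 kg of glass in exact precision (six oxide percentages, LOI, glass mass, totals, the yield) as set out in either problem or answer.
The oxide mass targets at 2000 kg glaze:
  Na2O: 8.068% × 2000 = 161.4 kg
  PbO: 6.671% × 2000 = 133.4 kg
  ZnO: 9.244% × 2000 = 184.9 kg
  CaO: 32.42% × 2000 = 648.4 kg
  SiO2: 33.28% × 2000 = 665.6 kg
  B2O3: 10.32% × 2000 = 206.4 kg
Verifying the oxide balance on the weights just shown, under the basis named above (delivered sums recover each target once rounding is allowed for):
  Na2O: 210.7·0.4393 + 224.0·0.3072 = 161.4 kg (target 161.4 kg)
  PbO: 136.6·0.9770 = 133.5 kg (target 133.4 kg)
  ZnO: 185.3·0.9980 = 184.9 kg (target 184.9 kg)
  CaO: 128.6·0.2732 + 1283·0.4781 = 648.5 kg (target 648.4 kg)
  SiO2: 1283·0.5189 = 665.7 kg (target 665.6 kg)
  B2O3: 128.6·0.3981 + 224.0·0.6928 = 206.4 kg (target 206.4 kg)
Auditing the glass mass value: batch total minus LOI = 2000 kg (oxide target masses add up to 2000 kg; stated basis 2000 kg — rounding explains the deltas).
Summing the batch: Σ batch = 2168 kg; the LOI term Σ batch·LOI equals 167.8 kg; yield: glass divided by total = 92.26%.

Revised batch per 2000 kg glaze:
  Calcium borate ore: 128.6 kg
  Wollastonite: 1283 kg
  Sodium sulfate: 210.7 kg
  Minium: 136.6 kg
  Zinc oxide: 185.3 kg
  Anhydrous borax: 224.0 kg
Total batch = 2168 kg; LOI loss = 167.8 kg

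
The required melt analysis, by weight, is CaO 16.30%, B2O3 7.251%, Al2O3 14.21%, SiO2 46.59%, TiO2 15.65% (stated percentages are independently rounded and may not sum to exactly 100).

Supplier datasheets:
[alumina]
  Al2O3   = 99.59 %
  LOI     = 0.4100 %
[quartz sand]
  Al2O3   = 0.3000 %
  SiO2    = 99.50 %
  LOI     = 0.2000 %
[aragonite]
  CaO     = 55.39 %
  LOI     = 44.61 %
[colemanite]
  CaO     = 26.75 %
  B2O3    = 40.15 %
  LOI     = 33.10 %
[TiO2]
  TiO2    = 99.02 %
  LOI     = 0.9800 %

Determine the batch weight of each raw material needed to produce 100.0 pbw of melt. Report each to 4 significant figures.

Batch per 100.0 pbw melt:
  alumina: 14.13 pbw
  quartz sand: 46.82 pbw
  aragonite: 20.71 pbw
  colemanite: 18.06 pbw
  TiO2: 15.80 pbw
Total batch = 115.5 pbw; LOI loss = 15.52 pbw; yield = 86.56%

Each numeric step runs at exact precision through every step. Intermediates appear, with 4-significant-figure rounding, within the worked lines; a single rounding completes every reported figure — all derived quantities (LOI, the yield, the totals, the five compositions, net glass mass) are re-derived starting from the weights per 100.0 pbw of glass in exact precision, as quoted within the problem or the answer.
Oxide-by-oxide targets in 100.0 pbw melt:
  CaO: 16.30% × 100.0 = 16.30 pbw
  B2O3: 7.251% × 100.0 = 7.251 pbw
  Al2O3: 14.21% × 100.0 = 14.21 pbw
  SiO2: 46.59% × 100.0 = 46.59 pbw
  TiO2: 15.65% × 100.0 = 15.65 pbw
Oxide-by-oxide audit given the weights on record, per the basis as stated (summed amounts equal target values within answer rounding):
  CaO: 20.71·0.5539 + 18.06·0.2675 = 16.30 pbw (target 16.30 pbw)
  B2O3: 18.06·0.4015 = 7.251 pbw (target 7.251 pbw)
  Al2O3: 14.13·0.9959 + 46.82·0.003000 = 14.21 pbw (target 14.21 pbw)
  SiO2: 46.82·0.9950 = 46.59 pbw (target 46.59 pbw)
  TiO2: 15.80·0.9902 = 15.65 pbw (target 15.65 pbw)
The glass-mass cross-check: net batch after ignition = 100.0 pbw (the targets, summed, come to 100.0 pbw; with the basis standing at 100.0 pbw — deltas are rounding alone).
Total batch = Σ batch = 115.5 pbw; LOI loss = Σ batch·LOI = 15.52 pbw; yield: glass divided by total = 86.56%.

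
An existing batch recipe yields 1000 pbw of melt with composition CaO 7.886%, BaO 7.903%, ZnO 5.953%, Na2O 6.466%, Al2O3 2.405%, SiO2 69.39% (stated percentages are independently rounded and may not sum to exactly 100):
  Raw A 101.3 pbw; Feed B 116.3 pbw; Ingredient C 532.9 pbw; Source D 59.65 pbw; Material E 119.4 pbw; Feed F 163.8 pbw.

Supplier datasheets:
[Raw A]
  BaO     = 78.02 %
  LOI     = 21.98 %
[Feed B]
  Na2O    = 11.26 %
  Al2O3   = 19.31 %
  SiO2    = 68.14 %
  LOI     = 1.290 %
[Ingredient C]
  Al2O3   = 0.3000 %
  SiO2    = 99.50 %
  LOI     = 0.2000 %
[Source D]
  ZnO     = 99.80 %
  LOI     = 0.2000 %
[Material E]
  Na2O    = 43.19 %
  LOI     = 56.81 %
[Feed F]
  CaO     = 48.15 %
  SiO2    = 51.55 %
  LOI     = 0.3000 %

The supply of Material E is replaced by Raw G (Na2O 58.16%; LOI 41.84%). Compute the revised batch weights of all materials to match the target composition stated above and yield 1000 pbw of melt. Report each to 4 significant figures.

Revised batch per 1000 pbw melt:
  Raw A: 101.3 pbw
  Feed B: 116.3 pbw
  Ingredient C: 532.9 pbw
  Source D: 59.65 pbw
  Raw G: 88.67 pbw
  Feed F: 163.8 pbw
Total batch = 1063 pbw; LOI loss = 62.54 pbw

All internal work holds full precision at each step; working values appear, rounded to four significant digits, between the steps; every reported number takes just one rounding; all derived quantities are recomputed in exact precision (the six compositions, LOI, totals, the yield, net glass mass) starting from the weights at 1000 pbw of glass exactly as shown in question or answer.
Target masses of each oxide per 1000 pbw melt:
  CaO: 7.886% × 1000 = 78.86 pbw
  BaO: 7.903% × 1000 = 79.03 pbw
  ZnO: 5.953% × 1000 = 59.53 pbw
  Na2O: 6.466% × 1000 = 64.66 pbw
  Al2O3: 2.405% × 1000 = 24.05 pbw
  SiO2: 69.39% × 1000 = 693.9 pbw
Checking each oxide sum per the reported batch figures, for the quoted basis mass (target by target, the sums agree exact up to rounding of places):
  CaO: 163.8·0.4815 = 78.87 pbw (target 78.86 pbw)
  BaO: 101.3·0.7802 = 79.03 pbw (target 79.03 pbw)
  ZnO: 59.65·0.9980 = 59.53 pbw (target 59.53 pbw)
  Na2O: 116.3·0.1126 + 88.67·0.5816 = 64.67 pbw (target 64.66 pbw)
  Al2O3: 116.3·0.1931 + 532.9·0.003000 = 24.06 pbw (target 24.05 pbw)
  SiO2: 116.3·0.6814 + 532.9·0.9950 + 163.8·0.5155 = 693.9 pbw (target 693.9 pbw)
The glass-mass cross-check: total batch − LOI = 1000 pbw (per-oxide target masses sum to 1000 pbw; stated basis 1000 pbw — any gap is answer rounding).
Summing the batch: Σ batch = 1063 pbw; the LOI term Σ batch·LOI equals 62.54 pbw; yield = glass ÷ total batch = 94.11%.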